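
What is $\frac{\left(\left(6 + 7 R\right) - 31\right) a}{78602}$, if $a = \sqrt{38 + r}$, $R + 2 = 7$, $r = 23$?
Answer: $\frac{5 \sqrt{61}}{39301} \approx 0.00099364$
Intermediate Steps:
$R = 5$ ($R = -2 + 7 = 5$)
$a = \sqrt{61}$ ($a = \sqrt{38 + 23} = \sqrt{61} \approx 7.8102$)
$\frac{\left(\left(6 + 7 R\right) - 31\right) a}{78602} = \frac{\left(\left(6 + 7 \cdot 5\right) - 31\right) \sqrt{61}}{78602} = \left(\left(6 + 35\right) - 31\right) \sqrt{61} \cdot \frac{1}{78602} = \left(41 - 31\right) \sqrt{61} \cdot \frac{1}{78602} = 10 \sqrt{61} \cdot \frac{1}{78602} = \frac{5 \sqrt{61}}{39301}$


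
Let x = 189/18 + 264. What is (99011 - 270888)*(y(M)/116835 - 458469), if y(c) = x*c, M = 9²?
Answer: 6137750974286799/77890 ≈ 7.8800e+10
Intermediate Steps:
M = 81
x = 549/2 (x = 189*(1/18) + 264 = 21/2 + 264 = 549/2 ≈ 274.50)
y(c) = 549*c/2
(99011 - 270888)*(y(M)/116835 - 458469) = (99011 - 270888)*(((549/2)*81)/116835 - 458469) = -171877*((44469/2)*(1/116835) - 458469) = -171877*(14823/77890 - 458469) = -171877*(-35710135587/77890) = 6137750974286799/77890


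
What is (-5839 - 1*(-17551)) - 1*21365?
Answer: -9653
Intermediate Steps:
(-5839 - 1*(-17551)) - 1*21365 = (-5839 + 17551) - 21365 = 11712 - 21365 = -9653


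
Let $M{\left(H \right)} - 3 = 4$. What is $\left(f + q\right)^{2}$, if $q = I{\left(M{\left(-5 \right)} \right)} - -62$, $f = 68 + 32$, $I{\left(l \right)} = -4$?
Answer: $24964$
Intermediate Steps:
$M{\left(H \right)} = 7$ ($M{\left(H \right)} = 3 + 4 = 7$)
$f = 100$
$q = 58$ ($q = -4 - -62 = -4 + 62 = 58$)
$\left(f + q\right)^{2} = \left(100 + 58\right)^{2} = 158^{2} = 24964$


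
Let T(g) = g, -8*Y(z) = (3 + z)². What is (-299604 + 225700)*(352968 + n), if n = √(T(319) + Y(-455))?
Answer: -26085747072 - 73904*I*√25219 ≈ -2.6086e+10 - 1.1736e+7*I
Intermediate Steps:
Y(z) = -(3 + z)²/8
n = I*√25219 (n = √(319 - (3 - 455)²/8) = √(319 - ⅛*(-452)²) = √(319 - ⅛*204304) = √(319 - 25538) = √(-25219) = I*√25219 ≈ 158.8*I)
(-299604 + 225700)*(352968 + n) = (-299604 + 225700)*(352968 + I*√25219) = -73904*(352968 + I*√25219) = -26085747072 - 73904*I*√25219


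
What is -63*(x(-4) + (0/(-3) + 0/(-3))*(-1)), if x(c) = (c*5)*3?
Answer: 3780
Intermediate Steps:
x(c) = 15*c (x(c) = (5*c)*3 = 15*c)
-63*(x(-4) + (0/(-3) + 0/(-3))*(-1)) = -63*(15*(-4) + (0/(-3) + 0/(-3))*(-1)) = -63*(-60 + (0*(-⅓) + 0*(-⅓))*(-1)) = -63*(-60 + (0 + 0)*(-1)) = -63*(-60 + 0*(-1)) = -63*(-60 + 0) = -63*(-60) = 3780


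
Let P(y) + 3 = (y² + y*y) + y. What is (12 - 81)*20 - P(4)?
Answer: -1413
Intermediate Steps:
P(y) = -3 + y + 2*y² (P(y) = -3 + ((y² + y*y) + y) = -3 + ((y² + y²) + y) = -3 + (2*y² + y) = -3 + (y + 2*y²) = -3 + y + 2*y²)
(12 - 81)*20 - P(4) = (12 - 81)*20 - (-3 + 4 + 2*4²) = -69*20 - (-3 + 4 + 2*16) = -1380 - (-3 + 4 + 32) = -1380 - 1*33 = -1380 - 33 = -1413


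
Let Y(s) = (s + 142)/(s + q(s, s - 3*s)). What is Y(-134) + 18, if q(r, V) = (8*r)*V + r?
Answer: 1294036/71891 ≈ 18.000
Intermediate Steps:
q(r, V) = r + 8*V*r (q(r, V) = 8*V*r + r = r + 8*V*r)
Y(s) = (142 + s)/(s + s*(1 - 16*s)) (Y(s) = (s + 142)/(s + s*(1 + 8*(s - 3*s))) = (142 + s)/(s + s*(1 + 8*(-2*s))) = (142 + s)/(s + s*(1 - 16*s)))
Y(-134) + 18 = (1/2)*(142 - 134)/(-134*(1 - 8*(-134))) + 18 = (1/2)*(-1/134)*8/(1 + 1072) + 18 = (1/2)*(-1/134)*8/1073 + 18 = (1/2)*(-1/134)*(1/1073)*8 + 18 = -2/71891 + 18 = 1294036/71891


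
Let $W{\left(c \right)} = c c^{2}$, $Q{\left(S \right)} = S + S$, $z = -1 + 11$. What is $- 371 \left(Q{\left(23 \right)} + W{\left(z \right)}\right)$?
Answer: $-388066$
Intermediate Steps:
$z = 10$
$Q{\left(S \right)} = 2 S$
$W{\left(c \right)} = c^{3}$
$- 371 \left(Q{\left(23 \right)} + W{\left(z \right)}\right) = - 371 \left(2 \cdot 23 + 10^{3}\right) = - 371 \left(46 + 1000\right) = \left(-371\right) 1046 = -388066$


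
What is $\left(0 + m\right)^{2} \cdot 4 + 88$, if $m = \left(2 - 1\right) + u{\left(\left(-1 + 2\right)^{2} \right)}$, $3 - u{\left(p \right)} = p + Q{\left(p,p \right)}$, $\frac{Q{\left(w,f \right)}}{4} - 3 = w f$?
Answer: $764$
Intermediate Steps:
$Q{\left(w,f \right)} = 12 + 4 f w$ ($Q{\left(w,f \right)} = 12 + 4 w f = 12 + 4 f w$)
$u{\left(p \right)} = -9 - p - 4 p^{2}$ ($u{\left(p \right)} = 3 - \left(p + \left(12 + 4 p p\right)\right) = 3 - \left(p + \left(12 + 4 p^{2}\right)\right) = 3 - \left(12 + p + 4 p^{2}\right) = -9 - p - 4 p^{2}$)
$m = -13$ ($m = \left(2 - 1\right) - \left(9 + \left(-1 + 2\right)^{2} + 4 \left(-1 + 2\right)^{4}\right) = 1 - \left(10 + 4\right) = 1 - 14 = -13$)
$\left(0 + m\right)^{2} \cdot 4 + 88 = \left(0 - 13\right)^{2} \cdot 4 + 88 = \left(-13\right)^{2} \cdot 4 + 88 = 169 \cdot 4 + 88 = 676 + 88 = 764$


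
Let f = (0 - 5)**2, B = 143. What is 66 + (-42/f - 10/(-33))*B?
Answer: -9818/75 ≈ -130.91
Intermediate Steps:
f = 25 (f = (-5)**2 = 25)
66 + (-42/f - 10/(-33))*B = 66 + (-42/25 - 10/(-33))*143 = 66 + (-42*1/25 - 10*(-1/33))*143 = 66 + (-42/25 + 10/33)*143 = 66 - 1136/825*143 = 66 - 14768/75 = -9818/75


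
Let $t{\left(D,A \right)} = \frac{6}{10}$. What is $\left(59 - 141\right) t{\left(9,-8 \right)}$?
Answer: $- \frac{246}{5} \approx -49.2$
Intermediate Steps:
$t{\left(D,A \right)} = \frac{3}{5}$ ($t{\left(D,A \right)} = 6 \cdot \frac{1}{10} = \frac{3}{5}$)
$\left(59 - 141\right) t{\left(9,-8 \right)} = \left(59 - 141\right) \frac{3}{5} = \left(-82\right) \frac{3}{5} = - \frac{246}{5}$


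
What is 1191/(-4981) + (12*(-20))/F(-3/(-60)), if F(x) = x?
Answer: -23909991/4981 ≈ -4800.2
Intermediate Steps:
1191/(-4981) + (12*(-20))/F(-3/(-60)) = 1191/(-4981) + (12*(-20))/((-3/(-60))) = 1191*(-1/4981) - 240/((-3*(-1/60))) = -1191/4981 - 240/1/20 = -1191/4981 - 240*20 = -1191/4981 - 4800 = -23909991/4981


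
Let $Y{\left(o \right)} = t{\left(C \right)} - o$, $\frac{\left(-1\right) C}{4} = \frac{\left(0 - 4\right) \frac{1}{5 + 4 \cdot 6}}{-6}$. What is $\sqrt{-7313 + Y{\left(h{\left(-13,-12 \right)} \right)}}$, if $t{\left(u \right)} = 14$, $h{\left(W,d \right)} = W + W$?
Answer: $i \sqrt{7273} \approx 85.282 i$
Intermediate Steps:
$h{\left(W,d \right)} = 2 W$
$C = - \frac{8}{87}$ ($C = - 4 \frac{\left(0 - 4\right) \frac{1}{5 + 4 \cdot 6}}{-6} = - 4 - \frac{4}{5 + 24} \left(- \frac{1}{6}\right) = - 4 - \frac{4}{29} \left(- \frac{1}{6}\right) = - 4 \left(-4\right) \frac{1}{29} \left(- \frac{1}{6}\right) = - 4 \left(\left(- \frac{4}{29}\right) \left(- \frac{1}{6}\right)\right) = \left(-4\right) \frac{2}{87} = - \frac{8}{87} \approx -0.091954$)
$Y{\left(o \right)} = 14 - o$
$\sqrt{-7313 + Y{\left(h{\left(-13,-12 \right)} \right)}} = \sqrt{-7313 - \left(-14 + 2 \left(-13\right)\right)} = \sqrt{-7313 + \left(14 - -26\right)} = \sqrt{-7313 + \left(14 + 26\right)} = \sqrt{-7313 + 40} = \sqrt{-7273} = i \sqrt{7273}$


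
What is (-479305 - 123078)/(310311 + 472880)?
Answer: -602383/783191 ≈ -0.76914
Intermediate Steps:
(-479305 - 123078)/(310311 + 472880) = -602383/783191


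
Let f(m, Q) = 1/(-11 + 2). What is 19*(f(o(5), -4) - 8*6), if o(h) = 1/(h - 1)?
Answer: -8227/9 ≈ -914.11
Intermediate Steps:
o(h) = 1/(-1 + h)
f(m, Q) = -1/9 (f(m, Q) = 1/(-9) = -1/9)
19*(f(o(5), -4) - 8*6) = 19*(-1/9 - 8*6) = 19*(-1/9 - 48) = 19*(-433/9) = -8227/9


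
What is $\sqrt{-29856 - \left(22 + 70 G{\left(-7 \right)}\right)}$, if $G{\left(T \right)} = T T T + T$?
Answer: $i \sqrt{5378} \approx 73.335 i$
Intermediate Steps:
$G{\left(T \right)} = T + T^{3}$ ($G{\left(T \right)} = T^{2} T + T = T^{3} + T = T + T^{3}$)
$\sqrt{-29856 - \left(22 + 70 G{\left(-7 \right)}\right)} = \sqrt{-29856 - \left(22 + 70 \left(-7 + \left(-7\right)^{3}\right)\right)} = \sqrt{-29856 - \left(22 + 70 \left(-7 - 343\right)\right)} = \sqrt{-29856 - -24478} = \sqrt{-29856 + \left(24500 - 22\right)} = \sqrt{-29856 + 24478} = \sqrt{-5378} = i \sqrt{5378}$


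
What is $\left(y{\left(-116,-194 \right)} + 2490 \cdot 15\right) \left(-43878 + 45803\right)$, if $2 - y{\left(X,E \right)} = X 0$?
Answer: $71902600$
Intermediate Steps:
$y{\left(X,E \right)} = 2$ ($y{\left(X,E \right)} = 2 - X 0 = 2 - 0 = 2 + 0 = 2$)
$\left(y{\left(-116,-194 \right)} + 2490 \cdot 15\right) \left(-43878 + 45803\right) = \left(2 + 2490 \cdot 15\right) \left(-43878 + 45803\right) = \left(2 + 37350\right) 1925 = 37352 \cdot 1925 = 71902600$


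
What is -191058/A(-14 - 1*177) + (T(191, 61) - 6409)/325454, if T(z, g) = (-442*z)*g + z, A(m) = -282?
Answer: 5060550801/7648169 ≈ 661.67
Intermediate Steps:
T(z, g) = z - 442*g*z (T(z, g) = -442*g*z + z = z - 442*g*z)
-191058/A(-14 - 1*177) + (T(191, 61) - 6409)/325454 = -191058/(-282) + (191*(1 - 442*61) - 6409)/325454 = -191058*(-1/282) + (191*(1 - 26962) - 6409)*(1/325454) = 31843/47 + (191*(-26961) - 6409)*(1/325454) = 31843/47 + (-5149551 - 6409)*(1/325454) = 31843/47 - 5155960*1/325454 = 31843/47 - 2577980/162727 = 5060550801/7648169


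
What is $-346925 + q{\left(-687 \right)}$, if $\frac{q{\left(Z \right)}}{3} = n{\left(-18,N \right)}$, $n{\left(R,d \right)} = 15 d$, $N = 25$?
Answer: $-345800$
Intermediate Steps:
$q{\left(Z \right)} = 1125$ ($q{\left(Z \right)} = 3 \cdot 15 \cdot 25 = 3 \cdot 375 = 1125$)
$-346925 + q{\left(-687 \right)} = -346925 + 1125 = -345800$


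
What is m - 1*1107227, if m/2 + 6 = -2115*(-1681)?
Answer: 6003391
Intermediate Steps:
m = 7110618 (m = -12 + 2*(-2115*(-1681)) = -12 + 2*3555315 = -12 + 7110630 = 7110618)
m - 1*1107227 = 7110618 - 1*1107227 = 7110618 - 1107227 = 6003391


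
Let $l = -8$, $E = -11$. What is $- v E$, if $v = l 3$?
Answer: $-264$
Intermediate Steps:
$v = -24$ ($v = \left(-8\right) 3 = -24$)
$- v E = \left(-1\right) \left(-24\right) \left(-11\right) = 24 \left(-11\right) = -264$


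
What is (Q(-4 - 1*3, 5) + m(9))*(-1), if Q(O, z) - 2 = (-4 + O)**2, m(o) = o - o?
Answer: -123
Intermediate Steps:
m(o) = 0
Q(O, z) = 2 + (-4 + O)**2
(Q(-4 - 1*3, 5) + m(9))*(-1) = ((2 + (-4 + (-4 - 1*3))**2) + 0)*(-1) = ((2 + (-4 + (-4 - 3))**2) + 0)*(-1) = ((2 + (-4 - 7)**2) + 0)*(-1) = ((2 + (-11)**2) + 0)*(-1) = ((2 + 121) + 0)*(-1) = (123 + 0)*(-1) = 123*(-1) = -123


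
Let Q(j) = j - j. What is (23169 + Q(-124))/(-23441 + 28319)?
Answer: 7723/1626 ≈ 4.7497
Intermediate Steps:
Q(j) = 0
(23169 + Q(-124))/(-23441 + 28319) = (23169 + 0)/(-23441 + 28319) = 23169/4878 = 23169*(1/4878) = 7723/1626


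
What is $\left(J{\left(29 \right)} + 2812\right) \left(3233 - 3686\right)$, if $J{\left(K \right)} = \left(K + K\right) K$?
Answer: $-2035782$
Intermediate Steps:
$J{\left(K \right)} = 2 K^{2}$ ($J{\left(K \right)} = 2 K K = 2 K^{2}$)
$\left(J{\left(29 \right)} + 2812\right) \left(3233 - 3686\right) = \left(2 \cdot 29^{2} + 2812\right) \left(3233 - 3686\right) = \left(2 \cdot 841 + 2812\right) \left(-453\right) = \left(1682 + 2812\right) \left(-453\right) = 4494 \left(-453\right) = -2035782$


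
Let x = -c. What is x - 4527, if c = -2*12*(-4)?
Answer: -4623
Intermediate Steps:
c = 96 (c = -24*(-4) = 96)
x = -96 (x = -1*96 = -96)
x - 4527 = -96 - 4527 = -4623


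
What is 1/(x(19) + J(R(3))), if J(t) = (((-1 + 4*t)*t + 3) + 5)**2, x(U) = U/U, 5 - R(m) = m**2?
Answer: 1/5777 ≈ 0.00017310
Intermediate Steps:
R(m) = 5 - m**2
x(U) = 1
J(t) = (8 + t*(-1 + 4*t))**2 (J(t) = ((t*(-1 + 4*t) + 3) + 5)**2 = ((3 + t*(-1 + 4*t)) + 5)**2 = (8 + t*(-1 + 4*t))**2)
1/(x(19) + J(R(3))) = 1/(1 + (8 - (5 - 1*3**2) + 4*(5 - 1*3**2)**2)**2) = 1/(1 + (8 - (5 - 1*9) + 4*(5 - 1*9)**2)**2) = 1/(1 + (8 - (5 - 9) + 4*(5 - 9)**2)**2) = 1/(1 + (8 - 1*(-4) + 4*(-4)**2)**2) = 1/(1 + (8 + 4 + 4*16)**2) = 1/(1 + (8 + 4 + 64)**2) = 1/(1 + 76**2) = 1/(1 + 5776) = 1/5777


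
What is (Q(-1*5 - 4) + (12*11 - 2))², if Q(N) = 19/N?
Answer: 1324801/81 ≈ 16356.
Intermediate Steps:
(Q(-1*5 - 4) + (12*11 - 2))² = (19/(-1*5 - 4) + (12*11 - 2))² = (19/(-5 - 4) + (132 - 2))² = (19/(-9) + 130)² = (19*(-⅑) + 130)² = (-19/9 + 130)² = (1151/9)² = 1324801/81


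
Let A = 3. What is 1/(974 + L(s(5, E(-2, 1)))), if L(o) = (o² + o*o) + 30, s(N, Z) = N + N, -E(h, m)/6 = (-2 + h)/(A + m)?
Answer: 1/1204 ≈ 0.00083056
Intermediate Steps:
E(h, m) = -6*(-2 + h)/(3 + m)
s(N, Z) = 2*N
L(o) = 30 + 2*o² (L(o) = (o² + o²) + 30 = 2*o² + 30 = 30 + 2*o²)
1/(974 + L(s(5, E(-2, 1)))) = 1/(974 + (30 + 2*(2*5)²)) = 1/(974 + (30 + 2*10²)) = 1/(974 + (30 + 2*100)) = 1/(974 + (30 + 200)) = 1/(974 + 230) = 1/1204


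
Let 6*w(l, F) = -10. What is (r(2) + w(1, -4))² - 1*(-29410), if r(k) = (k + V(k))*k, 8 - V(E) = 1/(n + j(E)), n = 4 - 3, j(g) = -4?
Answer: 29771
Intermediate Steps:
w(l, F) = -5/3 (w(l, F) = (⅙)*(-10) = -5/3)
n = 1
V(E) = 25/3 (V(E) = 8 - 1/(1 - 4) = 8 - 1/(-3) = 8 - 1*(-⅓) = 8 + ⅓ = 25/3)
r(k) = k*(25/3 + k) (r(k) = (k + 25/3)*k = (25/3 + k)*k = k*(25/3 + k))
(r(2) + w(1, -4))² - 1*(-29410) = ((⅓)*2*(25 + 3*2) - 5/3)² - 1*(-29410) = ((⅓)*2*(25 + 6) - 5/3)² + 29410 = ((⅓)*2*31 - 5/3)² + 29410 = (62/3 - 5/3)² + 29410 = 19² + 29410 = 361 + 29410 = 29771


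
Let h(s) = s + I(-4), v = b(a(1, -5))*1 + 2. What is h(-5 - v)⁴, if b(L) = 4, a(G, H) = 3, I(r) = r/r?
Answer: 10000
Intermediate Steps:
I(r) = 1
v = 6 (v = 4*1 + 2 = 4 + 2 = 6)
h(s) = 1 + s (h(s) = s + 1 = 1 + s)
h(-5 - v)⁴ = (1 + (-5 - 1*6))⁴ = (1 + (-5 - 6))⁴ = (1 - 11)⁴ = (-10)⁴ = 10000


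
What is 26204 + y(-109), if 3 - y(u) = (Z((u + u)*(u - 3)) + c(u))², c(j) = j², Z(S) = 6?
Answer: -141274562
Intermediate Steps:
y(u) = 3 - (6 + u²)²
26204 + y(-109) = 26204 + (3 - (6 + (-109)²)²) = 26204 + (3 - (6 + 11881)²) = 26204 + (3 - 1*11887²) = 26204 + (3 - 1*141300769) = 26204 + (3 - 141300769) = 26204 - 141300766 = -141274562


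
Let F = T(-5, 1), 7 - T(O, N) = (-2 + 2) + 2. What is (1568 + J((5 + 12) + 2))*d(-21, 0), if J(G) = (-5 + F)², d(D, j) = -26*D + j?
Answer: 856128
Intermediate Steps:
d(D, j) = j - 26*D
T(O, N) = 5 (T(O, N) = 7 - ((-2 + 2) + 2) = 7 - (0 + 2) = 7 - 1*2 = 7 - 2 = 5)
F = 5
J(G) = 0 (J(G) = (-5 + 5)² = 0² = 0)
(1568 + J((5 + 12) + 2))*d(-21, 0) = (1568 + 0)*(0 - 26*(-21)) = 1568*(0 + 546) = 1568*546 = 856128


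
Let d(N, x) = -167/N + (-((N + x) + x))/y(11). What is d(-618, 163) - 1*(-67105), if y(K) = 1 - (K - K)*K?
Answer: 41651513/618 ≈ 67397.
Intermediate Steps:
y(K) = 1 (y(K) = 1 - 0*K = 1 - 1*0 = 1 + 0 = 1)
d(N, x) = -N - 167/N - 2*x (d(N, x) = -167/N - ((N + x) + x)/1 = -167/N - (N + 2*x)*1 = -167/N + (-N - 2*x)*1 = -167/N + (-N - 2*x) = -N - 167/N - 2*x)
d(-618, 163) - 1*(-67105) = (-1*(-618) - 167/(-618) - 2*163) - 1*(-67105) = (618 - 167*(-1/618) - 326) + 67105 = (618 + 167/618 - 326) + 67105 = 180623/618 + 67105 = 41651513/618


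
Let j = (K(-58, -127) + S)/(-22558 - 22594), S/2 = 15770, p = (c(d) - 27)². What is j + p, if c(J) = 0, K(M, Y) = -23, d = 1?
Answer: 32884291/45152 ≈ 728.30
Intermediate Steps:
p = 729 (p = (0 - 27)² = (-27)² = 729)
S = 31540 (S = 2*15770 = 31540)
j = -31517/45152 (j = (-23 + 31540)/(-22558 - 22594) = 31517/(-45152) = 31517*(-1/45152) = -31517/45152 ≈ -0.69802)
j + p = -31517/45152 + 729 = 32884291/45152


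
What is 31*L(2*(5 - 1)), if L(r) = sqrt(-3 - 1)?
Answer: 62*I ≈ 62.0*I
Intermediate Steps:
L(r) = 2*I (L(r) = sqrt(-4) = 2*I)
31*L(2*(5 - 1)) = 31*(2*I) = 62*I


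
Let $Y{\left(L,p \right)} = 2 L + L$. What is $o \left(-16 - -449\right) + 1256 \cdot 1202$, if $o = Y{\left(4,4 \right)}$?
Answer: $1514908$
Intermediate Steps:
$Y{\left(L,p \right)} = 3 L$
$o = 12$ ($o = 3 \cdot 4 = 12$)
$o \left(-16 - -449\right) + 1256 \cdot 1202 = 12 \left(-16 - -449\right) + 1256 \cdot 1202 = 12 \left(-16 + 449\right) + 1509712 = 12 \cdot 433 + 1509712 = 5196 + 1509712 = 1514908$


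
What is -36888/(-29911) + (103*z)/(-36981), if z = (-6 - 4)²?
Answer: 150867404/158019813 ≈ 0.95474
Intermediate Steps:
z = 100 (z = (-10)² = 100)
-36888/(-29911) + (103*z)/(-36981) = -36888/(-29911) + (103*100)/(-36981) = -36888*(-1/29911) + 10300*(-1/36981) = 36888/29911 - 10300/36981 = 150867404/158019813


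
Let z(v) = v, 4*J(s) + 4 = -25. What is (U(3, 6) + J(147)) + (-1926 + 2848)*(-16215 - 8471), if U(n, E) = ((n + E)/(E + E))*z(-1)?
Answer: -22760500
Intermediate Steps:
J(s) = -29/4 (J(s) = -1 + (1/4)*(-25) = -1 - 25/4 = -29/4)
U(n, E) = -(E + n)/(2*E) (U(n, E) = ((n + E)/(E + E))*(-1) = ((E + n)/((2*E)))*(-1) = ((E + n)*(1/(2*E)))*(-1) = ((E + n)/(2*E))*(-1) = -(E + n)/(2*E))
(U(3, 6) + J(147)) + (-1926 + 2848)*(-16215 - 8471) = ((1/2)*(-1*6 - 1*3)/6 - 29/4) + (-1926 + 2848)*(-16215 - 8471) = ((1/2)*(1/6)*(-6 - 3) - 29/4) + 922*(-24686) = ((1/2)*(1/6)*(-9) - 29/4) - 22760492 = (-3/4 - 29/4) - 22760492 = -8 - 22760492 = -22760500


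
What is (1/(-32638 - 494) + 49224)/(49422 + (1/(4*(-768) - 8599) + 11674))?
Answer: 1730373830587/2147710861980 ≈ 0.80568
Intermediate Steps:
(1/(-32638 - 494) + 49224)/(49422 + (1/(4*(-768) - 8599) + 11674)) = (1/(-33132) + 49224)/(49422 + (1/(-3072 - 8599) + 11674)) = (-1/33132 + 49224)/(49422 + (1/(-11671) + 11674)) = 1630889567/(33132*(49422 + (-1/11671 + 11674))) = 1630889567/(33132*(49422 + 136247253/11671)) = 1630889567/(33132*(713051415/11671)) = (1630889567/33132)*(11671/713051415) = 1730373830587/2147710861980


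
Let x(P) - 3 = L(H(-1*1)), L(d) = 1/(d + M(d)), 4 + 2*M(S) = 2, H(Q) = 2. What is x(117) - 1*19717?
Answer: -19713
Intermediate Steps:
M(S) = -1 (M(S) = -2 + (½)*2 = -2 + 1 = -1)
L(d) = 1/(-1 + d) (L(d) = 1/(d - 1) = 1/(-1 + d))
x(P) = 4 (x(P) = 3 + 1/(-1 + 2) = 3 + 1/1 = 3 + 1 = 4)
x(117) - 1*19717 = 4 - 1*19717 = 4 - 19717 = -19713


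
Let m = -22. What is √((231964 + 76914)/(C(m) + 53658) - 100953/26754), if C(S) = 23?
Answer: √9263416162238966/68389594 ≈ 1.4073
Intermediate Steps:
√((231964 + 76914)/(C(m) + 53658) - 100953/26754) = √((231964 + 76914)/(23 + 53658) - 100953/26754) = √(308878/53681 - 100953*1/26754) = √(308878*(1/53681) - 33651/8918) = √(308878/53681 - 33651/8918) = √(948154673/478727158) = √9263416162238966/68389594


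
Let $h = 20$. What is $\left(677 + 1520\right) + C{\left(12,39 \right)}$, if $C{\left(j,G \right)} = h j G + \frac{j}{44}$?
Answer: $\frac{127130}{11} \approx 11557.0$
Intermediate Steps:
$C{\left(j,G \right)} = \frac{j}{44} + 20 G j$ ($C{\left(j,G \right)} = 20 j G + \frac{j}{44} = 20 G j + j \frac{1}{44} = 20 G j + \frac{j}{44} = \frac{j}{44} + 20 G j$)
$\left(677 + 1520\right) + C{\left(12,39 \right)} = \left(677 + 1520\right) + \frac{1}{44} \cdot 12 \left(1 + 880 \cdot 39\right) = 2197 + \frac{1}{44} \cdot 12 \left(1 + 34320\right) = 2197 + \frac{1}{44} \cdot 12 \cdot 34321 = 2197 + \frac{102963}{11} = \frac{127130}{11}$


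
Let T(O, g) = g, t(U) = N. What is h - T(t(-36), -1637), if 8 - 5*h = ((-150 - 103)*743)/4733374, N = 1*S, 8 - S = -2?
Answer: 38780721161/23666870 ≈ 1638.6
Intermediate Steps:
S = 10 (S = 8 - 1*(-2) = 8 + 2 = 10)
N = 10 (N = 1*10 = 10)
t(U) = 10
h = 38054971/23666870 (h = 8/5 - (-150 - 103)*743/(5*4733374) = 8/5 - (-253*743)/(5*4733374) = 8/5 - (-187979)/(5*4733374) = 8/5 - ⅕*(-187979/4733374) = 8/5 + 187979/23666870 = 38054971/23666870 ≈ 1.6079)
h - T(t(-36), -1637) = 38054971/23666870 - 1*(-1637) = 38054971/23666870 + 1637 = 38780721161/23666870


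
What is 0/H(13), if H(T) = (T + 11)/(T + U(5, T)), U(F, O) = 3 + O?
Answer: 0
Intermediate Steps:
H(T) = (11 + T)/(3 + 2*T) (H(T) = (T + 11)/(T + (3 + T)) = (11 + T)/(3 + 2*T))
0/H(13) = 0/(((11 + 13)/(3 + 2*13))) = 0/((24/(3 + 26))) = 0/((24/29)) = 0/(((1/29)*24)) = 0/(24/29) = 0*(29/24) = 0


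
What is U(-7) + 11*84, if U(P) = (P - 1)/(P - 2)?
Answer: 8324/9 ≈ 924.89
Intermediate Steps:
U(P) = (-1 + P)/(-2 + P)
U(-7) + 11*84 = (-1 - 7)/(-2 - 7) + 11*84 = -8/(-9) + 924 = -⅑*(-8) + 924 = 8/9 + 924 = 8324/9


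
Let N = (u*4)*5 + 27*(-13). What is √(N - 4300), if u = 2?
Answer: I*√4611 ≈ 67.904*I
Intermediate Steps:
N = -311 (N = (2*4)*5 + 27*(-13) = 8*5 - 351 = 40 - 351 = -311)
√(N - 4300) = √(-311 - 4300) = √(-4611) = I*√4611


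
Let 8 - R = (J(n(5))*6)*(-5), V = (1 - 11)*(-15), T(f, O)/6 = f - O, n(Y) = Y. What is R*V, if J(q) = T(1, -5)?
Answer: 163200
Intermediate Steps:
T(f, O) = -6*O + 6*f (T(f, O) = 6*(f - O) = -6*O + 6*f)
J(q) = 36 (J(q) = -6*(-5) + 6*1 = 30 + 6 = 36)
V = 150 (V = -10*(-15) = 150)
R = 1088 (R = 8 - 36*6*(-5) = 8 - 216*(-5) = 8 - 1*(-1080) = 8 + 1080 = 1088)
R*V = 1088*150 = 163200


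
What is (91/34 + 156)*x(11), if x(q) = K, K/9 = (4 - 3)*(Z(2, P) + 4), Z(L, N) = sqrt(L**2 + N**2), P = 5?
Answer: 97110/17 + 48555*sqrt(29)/34 ≈ 13403.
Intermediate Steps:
K = 36 + 9*sqrt(29) (K = 9*((4 - 3)*(sqrt(2**2 + 5**2) + 4)) = 9*(1*(sqrt(4 + 25) + 4)) = 9*(1*(sqrt(29) + 4)) = 9*(1*(4 + sqrt(29))) = 9*(4 + sqrt(29)) = 36 + 9*sqrt(29) ≈ 84.466)
x(q) = 36 + 9*sqrt(29)
(91/34 + 156)*x(11) = (91/34 + 156)*(36 + 9*sqrt(29)) = 5395*(36 + 9*sqrt(29))/34 = 97110/17 + 48555*sqrt(29)/34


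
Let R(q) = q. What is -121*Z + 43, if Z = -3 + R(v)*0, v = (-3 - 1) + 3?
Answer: 406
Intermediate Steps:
v = -1 (v = -4 + 3 = -1)
Z = -3 (Z = -3 - 1*0 = -3 + 0 = -3)
-121*Z + 43 = -121*(-3) + 43 = 363 + 43 = 406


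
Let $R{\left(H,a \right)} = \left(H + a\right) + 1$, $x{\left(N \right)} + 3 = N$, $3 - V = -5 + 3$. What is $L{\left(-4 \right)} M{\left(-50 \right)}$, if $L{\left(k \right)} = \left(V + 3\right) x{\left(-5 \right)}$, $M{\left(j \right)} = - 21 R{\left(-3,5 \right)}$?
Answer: $4032$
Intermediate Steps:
$V = 5$ ($V = 3 - \left(-5 + 3\right) = 3 - -2 = 3 + 2 = 5$)
$x{\left(N \right)} = -3 + N$
$R{\left(H,a \right)} = 1 + H + a$
$M{\left(j \right)} = -63$ ($M{\left(j \right)} = - 21 \left(1 - 3 + 5\right) = \left(-21\right) 3 = -63$)
$L{\left(k \right)} = -64$ ($L{\left(k \right)} = \left(5 + 3\right) \left(-3 - 5\right) = 8 \left(-8\right) = -64$)
$L{\left(-4 \right)} M{\left(-50 \right)} = \left(-64\right) \left(-63\right) = 4032$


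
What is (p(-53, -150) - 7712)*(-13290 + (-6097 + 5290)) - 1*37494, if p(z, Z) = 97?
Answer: 107311161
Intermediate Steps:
(p(-53, -150) - 7712)*(-13290 + (-6097 + 5290)) - 1*37494 = (97 - 7712)*(-13290 + (-6097 + 5290)) - 1*37494 = -7615*(-13290 - 807) - 37494 = -7615*(-14097) - 37494 = 107348655 - 37494 = 107311161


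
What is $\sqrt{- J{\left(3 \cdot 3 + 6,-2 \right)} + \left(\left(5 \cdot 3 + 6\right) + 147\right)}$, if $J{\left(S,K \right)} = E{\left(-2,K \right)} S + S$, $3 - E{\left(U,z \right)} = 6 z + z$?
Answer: $i \sqrt{102} \approx 10.1 i$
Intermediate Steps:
$E{\left(U,z \right)} = 3 - 7 z$ ($E{\left(U,z \right)} = 3 - \left(6 z + z\right) = 3 - 7 z$)
$J{\left(S,K \right)} = S + S \left(3 - 7 K\right)$ ($J{\left(S,K \right)} = \left(3 - 7 K\right) S + S = S \left(3 - 7 K\right) + S = S + S \left(3 - 7 K\right)$)
$\sqrt{- J{\left(3 \cdot 3 + 6,-2 \right)} + \left(\left(5 \cdot 3 + 6\right) + 147\right)} = \sqrt{- \left(3 \cdot 3 + 6\right) \left(4 - -14\right) + \left(\left(5 \cdot 3 + 6\right) + 147\right)} = \sqrt{- \left(9 + 6\right) \left(4 + 14\right) + \left(\left(15 + 6\right) + 147\right)} = \sqrt{- 15 \cdot 18 + \left(21 + 147\right)} = \sqrt{\left(-1\right) 270 + 168} = \sqrt{-270 + 168} = \sqrt{-102} = i \sqrt{102}$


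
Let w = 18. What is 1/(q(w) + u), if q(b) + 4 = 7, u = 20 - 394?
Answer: -1/371 ≈ -0.0026954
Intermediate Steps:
u = -374
q(b) = 3 (q(b) = -4 + 7 = 3)
1/(q(w) + u) = 1/(3 - 374) = 1/(-371) = -1/371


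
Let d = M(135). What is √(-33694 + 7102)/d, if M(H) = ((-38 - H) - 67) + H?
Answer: -4*I*√1662/105 ≈ -1.5531*I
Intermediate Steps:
M(H) = -105 (M(H) = (-105 - H) + H = -105)
d = -105
√(-33694 + 7102)/d = √(-33694 + 7102)/(-105) = √(-26592)*(-1/105) = (4*I*√1662)*(-1/105) = -4*I*√1662/105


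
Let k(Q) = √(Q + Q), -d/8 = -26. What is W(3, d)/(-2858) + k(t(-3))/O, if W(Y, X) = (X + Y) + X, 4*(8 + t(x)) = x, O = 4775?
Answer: -419/2858 + I*√70/9550 ≈ -0.14661 + 0.00087608*I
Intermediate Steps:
t(x) = -8 + x/4
d = 208 (d = -8*(-26) = 208)
k(Q) = √2*√Q (k(Q) = √(2*Q) = √2*√Q)
W(Y, X) = Y + 2*X
W(3, d)/(-2858) + k(t(-3))/O = (3 + 2*208)/(-2858) + (√2*√(-8 + (¼)*(-3)))/4775 = (3 + 416)*(-1/2858) + (√2*√(-8 - ¾))*(1/4775) = 419*(-1/2858) + (√2*√(-35/4))*(1/4775) = -419/2858 + (√2*(I*√35/2))*(1/4775) = -419/2858 + (I*√70/2)*(1/4775) = -419/2858 + I*√70/9550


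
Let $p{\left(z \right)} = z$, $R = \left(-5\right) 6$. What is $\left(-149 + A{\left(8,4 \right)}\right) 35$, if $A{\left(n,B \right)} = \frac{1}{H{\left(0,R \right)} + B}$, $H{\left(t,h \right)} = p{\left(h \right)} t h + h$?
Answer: $- \frac{135625}{26} \approx -5216.3$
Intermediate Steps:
$R = -30$
$H{\left(t,h \right)} = h + t h^{2}$ ($H{\left(t,h \right)} = h t h + h = t h^{2} + h = h + t h^{2}$)
$A{\left(n,B \right)} = \frac{1}{-30 + B}$ ($A{\left(n,B \right)} = \frac{1}{- 30 \left(1 - 0\right) + B} = \frac{1}{- 30 \left(1 + 0\right) + B} = \frac{1}{\left(-30\right) 1 + B} = \frac{1}{-30 + B}$)
$\left(-149 + A{\left(8,4 \right)}\right) 35 = \left(-149 + \frac{1}{-30 + 4}\right) 35 = \left(-149 + \frac{1}{-26}\right) 35 = \left(-149 - \frac{1}{26}\right) 35 = \left(- \frac{3875}{26}\right) 35 = - \frac{135625}{26}$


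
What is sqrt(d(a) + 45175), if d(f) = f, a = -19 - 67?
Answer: sqrt(45089) ≈ 212.34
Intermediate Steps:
a = -86
sqrt(d(a) + 45175) = sqrt(-86 + 45175) = sqrt(45089)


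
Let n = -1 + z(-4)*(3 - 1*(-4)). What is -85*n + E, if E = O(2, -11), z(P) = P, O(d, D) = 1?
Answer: 2466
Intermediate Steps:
E = 1
n = -29 (n = -1 - 4*(3 - 1*(-4)) = -1 - 4*(3 + 4) = -1 - 4*7 = -1 - 28 = -29)
-85*n + E = -85*(-29) + 1 = 2465 + 1 = 2466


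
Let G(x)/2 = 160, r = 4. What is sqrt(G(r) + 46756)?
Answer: 2*sqrt(11769) ≈ 216.97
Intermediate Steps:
G(x) = 320 (G(x) = 2*160 = 320)
sqrt(G(r) + 46756) = sqrt(320 + 46756) = sqrt(47076) = 2*sqrt(11769)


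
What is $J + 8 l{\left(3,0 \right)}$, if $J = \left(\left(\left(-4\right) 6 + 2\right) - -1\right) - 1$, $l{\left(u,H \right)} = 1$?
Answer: $-14$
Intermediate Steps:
$J = -22$ ($J = \left(\left(-24 + 2\right) + 1\right) - 1 = \left(-22 + 1\right) - 1 = -21 - 1 = -22$)
$J + 8 l{\left(3,0 \right)} = -22 + 8 \cdot 1 = -22 + 8 = -14$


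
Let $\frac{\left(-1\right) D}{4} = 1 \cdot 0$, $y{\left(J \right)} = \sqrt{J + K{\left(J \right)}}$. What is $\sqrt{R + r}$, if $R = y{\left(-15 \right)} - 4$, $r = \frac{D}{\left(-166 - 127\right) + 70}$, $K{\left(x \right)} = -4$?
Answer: $\sqrt{-4 + i \sqrt{19}} \approx 0.9788 + 2.2267 i$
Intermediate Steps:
$y{\left(J \right)} = \sqrt{-4 + J}$ ($y{\left(J \right)} = \sqrt{J - 4} = \sqrt{-4 + J}$)
$D = 0$ ($D = - 4 \cdot 1 \cdot 0 = \left(-4\right) 0 = 0$)
$r = 0$ ($r = \frac{0}{\left(-166 - 127\right) + 70} = \frac{0}{-293 + 70} = \frac{0}{-223} = 0 \left(- \frac{1}{223}\right) = 0$)
$R = -4 + i \sqrt{19}$ ($R = \sqrt{-4 - 15} - 4 = \sqrt{-19} - 4 = i \sqrt{19} - 4 = -4 + i \sqrt{19} \approx -4.0 + 4.3589 i$)
$\sqrt{R + r} = \sqrt{\left(-4 + i \sqrt{19}\right) + 0} = \sqrt{-4 + i \sqrt{19}}$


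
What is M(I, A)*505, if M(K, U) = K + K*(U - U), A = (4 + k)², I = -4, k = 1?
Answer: -2020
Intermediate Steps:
A = 25 (A = (4 + 1)² = 5² = 25)
M(K, U) = K (M(K, U) = K + K*0 = K + 0 = K)
M(I, A)*505 = -4*505 = -2020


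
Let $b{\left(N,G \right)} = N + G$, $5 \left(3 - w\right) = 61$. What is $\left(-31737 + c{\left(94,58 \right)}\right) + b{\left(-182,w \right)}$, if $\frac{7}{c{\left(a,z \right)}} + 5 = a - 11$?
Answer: $- \frac{12451963}{390} \approx -31928.0$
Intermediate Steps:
$w = - \frac{46}{5}$ ($w = 3 - \frac{61}{5} = - \frac{46}{5} \approx -9.2$)
$c{\left(a,z \right)} = \frac{7}{-16 + a}$ ($c{\left(a,z \right)} = \frac{7}{-5 + \left(a - 11\right)} = \frac{7}{-5 + \left(-11 + a\right)} = \frac{7}{-16 + a}$)
$b{\left(N,G \right)} = G + N$
$\left(-31737 + c{\left(94,58 \right)}\right) + b{\left(-182,w \right)} = \left(-31737 + \frac{7}{-16 + 94}\right) - \frac{956}{5} = \left(-31737 + \frac{7}{78}\right) - \frac{956}{5} = - \frac{2475479}{78} - \frac{956}{5} = - \frac{12451963}{390}$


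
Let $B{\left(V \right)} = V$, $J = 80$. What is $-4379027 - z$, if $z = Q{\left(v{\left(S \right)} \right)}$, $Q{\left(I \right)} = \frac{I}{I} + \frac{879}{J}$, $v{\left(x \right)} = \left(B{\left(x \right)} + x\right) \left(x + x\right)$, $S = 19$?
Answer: $- \frac{350323119}{80} \approx -4.379 \cdot 10^{6}$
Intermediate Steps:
$v{\left(x \right)} = 4 x^{2}$ ($v{\left(x \right)} = \left(x + x\right) \left(x + x\right) = 2 x 2 x = 4 x^{2}$)
$Q{\left(I \right)} = \frac{959}{80}$ ($Q{\left(I \right)} = \frac{I}{I} + \frac{879}{80} = 1 + 879 \cdot \frac{1}{80} = 1 + \frac{879}{80} = \frac{959}{80}$)
$z = \frac{959}{80} \approx 11.988$
$-4379027 - z = -4379027 - \frac{959}{80} = - \frac{350323119}{80}$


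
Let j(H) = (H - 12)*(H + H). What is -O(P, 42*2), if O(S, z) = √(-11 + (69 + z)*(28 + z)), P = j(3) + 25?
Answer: -5*√685 ≈ -130.86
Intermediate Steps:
j(H) = 2*H*(-12 + H) (j(H) = (-12 + H)*(2*H) = 2*H*(-12 + H))
P = -29 (P = 2*3*(-12 + 3) + 25 = 2*3*(-9) + 25 = -54 + 25 = -29)
O(S, z) = √(-11 + (28 + z)*(69 + z))
-O(P, 42*2) = -√(1921 + (42*2)² + 97*(42*2)) = -√(1921 + 84² + 97*84) = -√(1921 + 7056 + 8148) = -√17125 = -5*√685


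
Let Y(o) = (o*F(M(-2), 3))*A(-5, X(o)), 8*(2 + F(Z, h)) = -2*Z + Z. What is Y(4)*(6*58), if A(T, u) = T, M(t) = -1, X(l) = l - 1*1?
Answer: 13050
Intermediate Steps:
X(l) = -1 + l (X(l) = l - 1 = -1 + l)
F(Z, h) = -2 - Z/8 (F(Z, h) = -2 + (-2*Z + Z)/8 = -2 + (-Z)/8 = -2 - Z/8)
Y(o) = 75*o/8 (Y(o) = (o*(-2 - ⅛*(-1)))*(-5) = (o*(-2 + ⅛))*(-5) = (o*(-15/8))*(-5) = -15*o/8*(-5) = 75*o/8)
Y(4)*(6*58) = ((75/8)*4)*(6*58) = (75/2)*348 = 13050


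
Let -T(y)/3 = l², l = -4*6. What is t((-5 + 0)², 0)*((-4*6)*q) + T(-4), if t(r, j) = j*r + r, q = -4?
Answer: 672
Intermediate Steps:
l = -24
t(r, j) = r + j*r
T(y) = -1728 (T(y) = -3*(-24)² = -3*576 = -1728)
t((-5 + 0)², 0)*((-4*6)*q) + T(-4) = ((-5 + 0)²*(1 + 0))*(-4*6*(-4)) - 1728 = ((-5)²*1)*(-24*(-4)) - 1728 = (25*1)*96 - 1728 = 25*96 - 1728 = 2400 - 1728 = 672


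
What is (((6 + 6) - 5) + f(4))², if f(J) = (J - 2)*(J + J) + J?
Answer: 729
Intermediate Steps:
f(J) = J + 2*J*(-2 + J) (f(J) = (-2 + J)*(2*J) + J = 2*J*(-2 + J) + J = J + 2*J*(-2 + J))
(((6 + 6) - 5) + f(4))² = (((6 + 6) - 5) + 4*(-3 + 2*4))² = ((12 - 5) + 4*(-3 + 8))² = (7 + 4*5)² = (7 + 20)² = 27² = 729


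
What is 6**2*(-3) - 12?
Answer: -120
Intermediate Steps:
6**2*(-3) - 12 = 36*(-3) - 12 = -108 - 12 = -120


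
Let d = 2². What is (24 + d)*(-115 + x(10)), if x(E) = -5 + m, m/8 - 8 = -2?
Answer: -2016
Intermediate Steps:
m = 48 (m = 64 + 8*(-2) = 64 - 16 = 48)
d = 4
x(E) = 43 (x(E) = -5 + 48 = 43)
(24 + d)*(-115 + x(10)) = (24 + 4)*(-115 + 43) = 28*(-72) = -2016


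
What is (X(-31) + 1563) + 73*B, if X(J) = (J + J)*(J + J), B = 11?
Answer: 6210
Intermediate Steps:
X(J) = 4*J**2 (X(J) = (2*J)*(2*J) = 4*J**2)
(X(-31) + 1563) + 73*B = (4*(-31)**2 + 1563) + 73*11 = (4*961 + 1563) + 803 = (3844 + 1563) + 803 = 5407 + 803 = 6210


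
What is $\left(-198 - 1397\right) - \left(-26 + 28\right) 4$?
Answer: $-1603$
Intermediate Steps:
$\left(-198 - 1397\right) - \left(-26 + 28\right) 4 = \left(-198 - 1397\right) - 2 \cdot 4 = -1595 - 8 = -1603$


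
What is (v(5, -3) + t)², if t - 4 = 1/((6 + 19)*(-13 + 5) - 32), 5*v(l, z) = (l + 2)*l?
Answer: 6507601/53824 ≈ 120.91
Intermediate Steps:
v(l, z) = l*(2 + l)/5 (v(l, z) = ((l + 2)*l)/5 = ((2 + l)*l)/5 = (l*(2 + l))/5 = l*(2 + l)/5)
t = 927/232 (t = 4 + 1/((6 + 19)*(-13 + 5) - 32) = 4 + 1/(25*(-8) - 32) = 4 + 1/(-200 - 32) = 4 + 1/(-232) = 4 - 1/232 = 927/232 ≈ 3.9957)
(v(5, -3) + t)² = ((⅕)*5*(2 + 5) + 927/232)² = ((⅕)*5*7 + 927/232)² = (7 + 927/232)² = (2551/232)² = 6507601/53824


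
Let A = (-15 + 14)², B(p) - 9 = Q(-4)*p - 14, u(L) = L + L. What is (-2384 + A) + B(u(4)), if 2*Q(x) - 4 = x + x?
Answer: -2404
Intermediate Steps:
u(L) = 2*L
Q(x) = 2 + x (Q(x) = 2 + (x + x)/2 = 2 + (2*x)/2 = 2 + x)
B(p) = -5 - 2*p (B(p) = 9 + ((2 - 4)*p - 14) = 9 + (-2*p - 14) = 9 + (-14 - 2*p) = -5 - 2*p)
A = 1 (A = (-1)² = 1)
(-2384 + A) + B(u(4)) = (-2384 + 1) + (-5 - 4*4) = -2383 + (-5 - 2*8) = -2383 + (-5 - 16) = -2383 - 21 = -2404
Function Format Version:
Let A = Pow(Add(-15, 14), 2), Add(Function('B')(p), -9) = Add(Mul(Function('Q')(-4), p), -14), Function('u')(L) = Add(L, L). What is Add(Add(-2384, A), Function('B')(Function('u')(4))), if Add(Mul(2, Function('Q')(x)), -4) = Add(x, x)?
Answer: -2404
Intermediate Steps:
Function('u')(L) = Mul(2, L)
Function('Q')(x) = Add(2, x) (Function('Q')(x) = Add(2, Mul(Rational(1, 2), Add(x, x))) = Add(2, Mul(Rational(1, 2), Mul(2, x))) = Add(2, x))
Function('B')(p) = Add(-5, Mul(-2, p)) (Function('B')(p) = Add(9, Add(Mul(Add(2, -4), p), -14)) = Add(9, Add(Mul(-2, p), -14)) = Add(9, Add(-14, Mul(-2, p))) = Add(-5, Mul(-2, p)))
A = 1 (A = Pow(-1, 2) = 1)
Add(Add(-2384, A), Function('B')(Function('u')(4))) = Add(Add(-2384, 1), Add(-5, Mul(-2, Mul(2, 4)))) = Add(-2383, Add(-5, Mul(-2, 8))) = Add(-2383, Add(-5, -16)) = Add(-2383, -21) = -2404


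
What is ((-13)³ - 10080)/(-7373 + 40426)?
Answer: -12277/33053 ≈ -0.37143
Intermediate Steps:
((-13)³ - 10080)/(-7373 + 40426) = (-2197 - 10080)/33053 = -12277*1/33053 = -12277/33053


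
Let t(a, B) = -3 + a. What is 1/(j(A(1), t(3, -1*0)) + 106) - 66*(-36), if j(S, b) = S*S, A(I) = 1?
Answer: 254233/107 ≈ 2376.0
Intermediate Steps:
j(S, b) = S²
1/(j(A(1), t(3, -1*0)) + 106) - 66*(-36) = 1/(1² + 106) - 66*(-36) = 1/(1 + 106) + 2376 = 1/107 + 2376 = 254233/107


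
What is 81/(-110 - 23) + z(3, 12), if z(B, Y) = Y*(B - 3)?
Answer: -81/133 ≈ -0.60902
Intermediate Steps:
z(B, Y) = Y*(-3 + B)
81/(-110 - 23) + z(3, 12) = 81/(-110 - 23) + 12*(-3 + 3) = 81/(-133) + 12*0 = -1/133*81 + 0 = -81/133 + 0 = -81/133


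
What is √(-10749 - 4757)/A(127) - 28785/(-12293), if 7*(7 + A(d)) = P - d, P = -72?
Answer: 1515/647 - 7*I*√15506/248 ≈ 2.3416 - 3.5148*I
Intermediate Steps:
A(d) = -121/7 - d/7 (A(d) = -7 + (-72 - d)/7 = -7 + (-72/7 - d/7) = -121/7 - d/7)
√(-10749 - 4757)/A(127) - 28785/(-12293) = √(-10749 - 4757)/(-121/7 - ⅐*127) - 28785/(-12293) = √(-15506)/(-121/7 - 127/7) - 28785*(-1/12293) = (I*√15506)/(-248/7) + 1515/647 = (I*√15506)*(-7/248) + 1515/647 = -7*I*√15506/248 + 1515/647 = 1515/647 - 7*I*√15506/248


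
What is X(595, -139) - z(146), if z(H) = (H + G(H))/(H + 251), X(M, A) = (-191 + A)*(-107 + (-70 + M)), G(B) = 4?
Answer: -54762330/397 ≈ -1.3794e+5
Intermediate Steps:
X(M, A) = (-191 + A)*(-177 + M)
z(H) = (4 + H)/(251 + H) (z(H) = (H + 4)/(H + 251) = (4 + H)/(251 + H))
X(595, -139) - z(146) = (33807 - 191*595 - 177*(-139) - 139*595) - (4 + 146)/(251 + 146) = (33807 - 113645 + 24603 - 82705) - 150/397 = -137940 - 150/397 = -54762330/397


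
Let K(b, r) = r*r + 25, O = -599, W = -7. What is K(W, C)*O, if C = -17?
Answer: -188086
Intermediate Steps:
K(b, r) = 25 + r**2 (K(b, r) = r**2 + 25 = 25 + r**2)
K(W, C)*O = (25 + (-17)**2)*(-599) = (25 + 289)*(-599) = 314*(-599) = -188086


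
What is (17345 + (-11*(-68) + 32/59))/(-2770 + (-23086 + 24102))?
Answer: -1067519/103486 ≈ -10.316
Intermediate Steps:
(17345 + (-11*(-68) + 32/59))/(-2770 + (-23086 + 24102)) = (17345 + (748 + 32*(1/59)))/(-2770 + 1016) = (17345 + (748 + 32/59))/(-1754) = (17345 + 44164/59)*(-1/1754) = (1067519/59)*(-1/1754) = -1067519/103486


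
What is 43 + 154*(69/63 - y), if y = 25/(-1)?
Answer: 12185/3 ≈ 4061.7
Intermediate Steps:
y = -25 (y = 25*(-1) = -25)
43 + 154*(69/63 - y) = 43 + 154*(69/63 - 1*(-25)) = 43 + 154*(69*(1/63) + 25) = 43 + 154*(23/21 + 25) = 43 + 154*(548/21) = 43 + 12056/3 = 12185/3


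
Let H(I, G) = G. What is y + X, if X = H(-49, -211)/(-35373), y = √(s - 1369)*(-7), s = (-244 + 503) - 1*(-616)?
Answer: 211/35373 - 7*I*√494 ≈ 0.005965 - 155.58*I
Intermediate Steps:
s = 875 (s = 259 + 616 = 875)
y = -7*I*√494 (y = √(875 - 1369)*(-7) = √(-494)*(-7) = (I*√494)*(-7) = -7*I*√494 ≈ -155.58*I)
X = 211/35373 (X = -211/(-35373) = -211*(-1/35373) = 211/35373 ≈ 0.0059650)
y + X = -7*I*√494 + 211/35373 = 211/35373 - 7*I*√494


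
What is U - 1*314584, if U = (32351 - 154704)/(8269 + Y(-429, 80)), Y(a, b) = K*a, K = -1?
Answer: -2736373985/8698 ≈ -3.1460e+5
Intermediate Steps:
Y(a, b) = -a
U = -122353/8698 (U = (32351 - 154704)/(8269 - 1*(-429)) = -122353/(8269 + 429) = -122353/8698 ≈ -14.067)
U - 1*314584 = -122353/8698 - 1*314584 = -122353/8698 - 314584 = -2736373985/8698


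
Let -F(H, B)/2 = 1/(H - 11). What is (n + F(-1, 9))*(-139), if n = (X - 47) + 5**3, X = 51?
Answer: -107725/6 ≈ -17954.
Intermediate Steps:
F(H, B) = -2/(-11 + H) (F(H, B) = -2/(H - 11) = -2/(-11 + H))
n = 129 (n = (51 - 47) + 5**3 = 4 + 125 = 129)
(n + F(-1, 9))*(-139) = (129 - 2/(-11 - 1))*(-139) = (129 - 2/(-12))*(-139) = (129 - 2*(-1/12))*(-139) = (129 + 1/6)*(-139) = (775/6)*(-139) = -107725/6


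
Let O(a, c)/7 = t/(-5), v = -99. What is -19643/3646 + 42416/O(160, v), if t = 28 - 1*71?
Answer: 767331137/1097446 ≈ 699.20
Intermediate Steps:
t = -43 (t = 28 - 71 = -43)
O(a, c) = 301/5 (O(a, c) = 7*(-43/(-5)) = 7*(-43*(-⅕)) = 7*(43/5) = 301/5)
-19643/3646 + 42416/O(160, v) = -19643/3646 + 42416/(301/5) = -19643*1/3646 + 42416*(5/301) = -19643/3646 + 212080/301 = 767331137/1097446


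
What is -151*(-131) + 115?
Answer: 19896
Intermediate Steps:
-151*(-131) + 115 = 19781 + 115 = 19896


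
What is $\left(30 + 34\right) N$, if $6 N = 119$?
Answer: $\frac{3808}{3} \approx 1269.3$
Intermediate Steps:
$N = \frac{119}{6}$ ($N = \frac{1}{6} \cdot 119 = \frac{119}{6} \approx 19.833$)
$\left(30 + 34\right) N = \left(30 + 34\right) \frac{119}{6} = 64 \cdot \frac{119}{6} = \frac{3808}{3}$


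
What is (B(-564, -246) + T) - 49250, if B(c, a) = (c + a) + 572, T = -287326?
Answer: -336814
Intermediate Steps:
B(c, a) = 572 + a + c (B(c, a) = (a + c) + 572 = 572 + a + c)
(B(-564, -246) + T) - 49250 = ((572 - 246 - 564) - 287326) - 49250 = (-238 - 287326) - 49250 = -287564 - 49250 = -336814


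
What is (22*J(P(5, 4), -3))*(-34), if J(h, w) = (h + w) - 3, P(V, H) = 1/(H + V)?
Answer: 39644/9 ≈ 4404.9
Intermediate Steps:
J(h, w) = -3 + h + w
(22*J(P(5, 4), -3))*(-34) = (22*(-3 + 1/(4 + 5) - 3))*(-34) = (22*(-3 + 1/9 - 3))*(-34) = (22*(-3 + ⅑ - 3))*(-34) = (22*(-53/9))*(-34) = -1166/9*(-34) = 39644/9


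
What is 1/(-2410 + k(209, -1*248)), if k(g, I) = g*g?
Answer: 1/41271 ≈ 2.4230e-5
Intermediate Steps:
k(g, I) = g**2
1/(-2410 + k(209, -1*248)) = 1/(-2410 + 209**2) = 1/(-2410 + 43681) = 1/41271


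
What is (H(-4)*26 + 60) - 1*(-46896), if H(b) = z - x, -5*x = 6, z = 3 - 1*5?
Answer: 234676/5 ≈ 46935.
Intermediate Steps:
z = -2 (z = 3 - 5 = -2)
x = -6/5 (x = -1/5*6 = -6/5 ≈ -1.2000)
H(b) = -4/5 (H(b) = -2 - 1*(-6/5) = -2 + 6/5 = -4/5)
(H(-4)*26 + 60) - 1*(-46896) = (-4/5*26 + 60) - 1*(-46896) = (-104/5 + 60) + 46896 = 196/5 + 46896 = 234676/5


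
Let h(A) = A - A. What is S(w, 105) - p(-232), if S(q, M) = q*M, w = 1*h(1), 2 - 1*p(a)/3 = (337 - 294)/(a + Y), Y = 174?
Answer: -477/58 ≈ -8.2241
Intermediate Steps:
h(A) = 0
p(a) = 6 - 129/(174 + a) (p(a) = 6 - 3*(337 - 294)/(a + 174) = 6 - 129/(174 + a))
w = 0 (w = 1*0 = 0)
S(q, M) = M*q
S(w, 105) - p(-232) = 105*0 - 3*(305 + 2*(-232))/(174 - 232) = 0 - 3*(305 - 464)/(-58) = 0 - 3*(-1)*(-159)/58 = 0 - 1*477/58 = 0 - 477/58 = -477/58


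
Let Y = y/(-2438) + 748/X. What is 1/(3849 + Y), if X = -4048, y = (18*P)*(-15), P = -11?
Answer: 4876/18760883 ≈ 0.00025990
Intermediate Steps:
y = 2970 (y = (18*(-11))*(-15) = -198*(-15) = 2970)
Y = -6841/4876 (Y = 2970/(-2438) + 748/(-4048) = 2970*(-1/2438) + 748*(-1/4048) = -1485/1219 - 17/92 = -6841/4876 ≈ -1.4030)
1/(3849 + Y) = 1/(3849 - 6841/4876) = 1/(18760883/4876) = 4876/18760883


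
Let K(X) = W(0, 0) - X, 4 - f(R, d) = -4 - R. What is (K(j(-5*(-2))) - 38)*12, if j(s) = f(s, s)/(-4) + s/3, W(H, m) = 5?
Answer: -382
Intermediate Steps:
f(R, d) = 8 + R (f(R, d) = 4 - (-4 - R) = 4 + (4 + R) = 8 + R)
j(s) = -2 + s/12 (j(s) = (8 + s)/(-4) + s/3 = (8 + s)*(-¼) + s*(⅓) = (-2 - s/4) + s/3 = -2 + s/12)
K(X) = 5 - X
(K(j(-5*(-2))) - 38)*12 = ((5 - (-2 + (-5*(-2))/12)) - 38)*12 = ((5 - (-2 + (1/12)*10)) - 38)*12 = ((5 - (-2 + ⅚)) - 38)*12 = ((5 - 1*(-7/6)) - 38)*12 = ((5 + 7/6) - 38)*12 = (37/6 - 38)*12 = -191/6*12 = -382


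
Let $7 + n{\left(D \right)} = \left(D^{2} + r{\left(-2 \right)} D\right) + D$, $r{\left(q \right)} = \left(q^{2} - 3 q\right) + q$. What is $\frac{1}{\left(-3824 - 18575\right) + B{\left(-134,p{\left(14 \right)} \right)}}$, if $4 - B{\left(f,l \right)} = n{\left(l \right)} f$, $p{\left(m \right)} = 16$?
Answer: $\frac{1}{30267} \approx 3.3039 \cdot 10^{-5}$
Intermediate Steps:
$r{\left(q \right)} = q^{2} - 2 q$
$n{\left(D \right)} = -7 + D^{2} + 9 D$ ($n{\left(D \right)} = -7 + \left(\left(D^{2} + - 2 \left(-2 - 2\right) D\right) + D\right) = -7 + \left(\left(D^{2} + \left(-2\right) \left(-4\right) D\right) + D\right) = -7 + \left(\left(D^{2} + 8 D\right) + D\right) = -7 + \left(D^{2} + 9 D\right) = -7 + D^{2} + 9 D$)
$B{\left(f,l \right)} = 4 - f \left(-7 + l^{2} + 9 l\right)$ ($B{\left(f,l \right)} = 4 - \left(-7 + l^{2} + 9 l\right) f = 4 - f \left(-7 + l^{2} + 9 l\right)$)
$\frac{1}{\left(-3824 - 18575\right) + B{\left(-134,p{\left(14 \right)} \right)}} = \frac{1}{\left(-3824 - 18575\right) - \left(-4 - 134 \left(-7 + 16^{2} + 9 \cdot 16\right)\right)} = \frac{1}{-22399 - \left(-4 - 134 \left(-7 + 256 + 144\right)\right)} = \frac{1}{-22399 - \left(-4 - 52662\right)} = \frac{1}{-22399 + \left(4 + 52662\right)} = \frac{1}{-22399 + 52666} = \frac{1}{30267}$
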